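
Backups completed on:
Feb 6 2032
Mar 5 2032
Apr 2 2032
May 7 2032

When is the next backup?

Jun 4 2032

Gaps: 28, 28, 35 days — a mix of 28 and 35. Every date is a Friday.
Each is the 1st Friday of its month.
1st Friday of June 2032: Jun 4 2032.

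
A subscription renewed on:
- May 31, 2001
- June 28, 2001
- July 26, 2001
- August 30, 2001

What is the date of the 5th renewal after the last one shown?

January 31, 2002

All Thursdays; the gaps (28, 28, 35) vary with month length.
This is the last Thursday of each month.
September 2001 ends with Thursday September 27, 2001.
October 2001 ends with Thursday October 25, 2001.
November 2001 ends with Thursday November 29, 2001.
December 2001 ends with Thursday December 27, 2001.
Last Thursday of January 2002: January 31, 2002.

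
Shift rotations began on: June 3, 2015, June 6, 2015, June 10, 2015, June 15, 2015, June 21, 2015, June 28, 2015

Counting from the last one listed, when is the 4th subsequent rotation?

August 5, 2015

Gaps: 3, 4, 5, 6, 7 days — each gap is 1 larger than the previous one.
Next gap: 8 days. June 28, 2015 + 8 days = July 6, 2015.
Next gap: 9 days. July 6, 2015 + 9 days = July 15, 2015.
Next gap: 10 days. July 15, 2015 + 10 days = July 25, 2015.
Next gap: 11 days. July 25, 2015 + 11 days = August 5, 2015.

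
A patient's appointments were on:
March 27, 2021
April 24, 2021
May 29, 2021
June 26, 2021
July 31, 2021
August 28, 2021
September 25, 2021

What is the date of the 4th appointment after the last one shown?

January 29, 2022

All Saturdays; the gaps (28, 35, 28, 35, 28, 28) vary with month length.
This is the last Saturday of each month.
Last Saturday of October 2021: October 30, 2021.
November 2021 ends with Saturday November 27, 2021.
December 2021 ends with Saturday December 25, 2021.
January 2022 ends with Saturday January 29, 2022.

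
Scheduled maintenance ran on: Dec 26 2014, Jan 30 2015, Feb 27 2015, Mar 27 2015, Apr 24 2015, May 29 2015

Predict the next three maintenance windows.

Jun 26 2015, Jul 31 2015, Aug 28 2015

Every date is a Friday; gaps 35, 28, 28, 28, 35 days.
Each is the last Friday of its month (at least one falls on the 29th or later, ruling out '4th Friday').
June 2015 ends with Friday Jun 26 2015.
July 2015 ends with Friday Jul 31 2015.
Last Friday of August 2015: Aug 28 2015.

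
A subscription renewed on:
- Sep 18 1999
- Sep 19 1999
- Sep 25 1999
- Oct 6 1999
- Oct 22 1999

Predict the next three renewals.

Nov 12 1999, Dec 8 1999, Jan 8 2000

Gaps: 1, 6, 11, 16 days — each gap is 5 larger than the previous one.
Next gap: 21 days. Oct 22 1999 + 21 days = Nov 12 1999.
Next gap: 26 days. Nov 12 1999 + 26 days = Dec 8 1999.
Next gap: 31 days. Dec 8 1999 + 31 days = Jan 8 2000.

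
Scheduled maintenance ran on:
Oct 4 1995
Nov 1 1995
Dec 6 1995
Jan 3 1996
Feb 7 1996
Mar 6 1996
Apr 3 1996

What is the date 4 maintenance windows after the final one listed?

These are Wednesdays at 28- or 35-day spacing (28, 35, 28, 35, 28, 28).
The pattern: 1st Wednesday of the month.
1st Wednesday of May 1996: May 1 1996.
1st Wednesday of June 1996: Jun 5 1996.
1st Wednesday of July 1996: Jul 3 1996.
August 1996 — 1st Wednesday is Aug 7 1996.

Aug 7 1996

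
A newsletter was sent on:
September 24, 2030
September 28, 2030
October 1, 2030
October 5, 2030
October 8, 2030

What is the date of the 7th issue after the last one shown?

The gap pattern 4, 3, 4, 3 repeats every 2 events.
These are the Tuesdays and Saturdays of each week.
Next Saturday: October 12, 2030.
The following Tuesday is October 15, 2030.
Next Saturday: October 19, 2030.
Next Tuesday: October 22, 2030.
The following Saturday is October 26, 2030.
The following Tuesday is October 29, 2030.
Next Saturday: November 2, 2030.

November 2, 2030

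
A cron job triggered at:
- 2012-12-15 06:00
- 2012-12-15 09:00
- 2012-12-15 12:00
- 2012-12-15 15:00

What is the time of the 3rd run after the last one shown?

2012-12-16 00:00

The interval is a steady 3 hours (3, 3, 3).
2012-12-15 15:00 + 3 h = 2012-12-15 18:00.
2012-12-15 18:00 + 3 h = 2012-12-15 21:00.
2012-12-15 21:00 + 3 h = 2012-12-16 00:00.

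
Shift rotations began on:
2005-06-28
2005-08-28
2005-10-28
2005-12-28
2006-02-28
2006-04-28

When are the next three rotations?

Each date is the 28th; the gaps (61, 61, 61, 62, 59) track the month lengths.
The rule is the 28th of every 2 months.
June 2006: 2006-06-28.
August 2006: 2006-08-28.
October 2006: 2006-10-28.

2006-06-28, 2006-08-28, 2006-10-28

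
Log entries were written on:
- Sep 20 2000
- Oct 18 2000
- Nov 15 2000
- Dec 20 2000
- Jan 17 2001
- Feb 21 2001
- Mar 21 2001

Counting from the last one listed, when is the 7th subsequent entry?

Oct 17 2001

Gaps: 28, 28, 35, 28, 35, 28 days — a mix of 28 and 35. Every date is a Wednesday.
Each is the 3rd Wednesday of its month.
April 2001 — 3rd Wednesday is Apr 18 2001.
May 2001 — 3rd Wednesday is May 16 2001.
3rd Wednesday of June 2001: Jun 20 2001.
July 2001 — 3rd Wednesday is Jul 18 2001.
3rd Wednesday of August 2001: Aug 15 2001.
September 2001 — 3rd Wednesday is Sep 19 2001.
October 2001 — 3rd Wednesday is Oct 17 2001.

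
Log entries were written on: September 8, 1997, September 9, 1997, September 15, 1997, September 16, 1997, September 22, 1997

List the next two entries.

The gap pattern 1, 6, 1, 6 repeats every 2 events.
These are the Mondays and Tuesdays of each week.
The following Tuesday is September 23, 1997.
Next Monday: September 29, 1997.

September 23, 1997; September 29, 1997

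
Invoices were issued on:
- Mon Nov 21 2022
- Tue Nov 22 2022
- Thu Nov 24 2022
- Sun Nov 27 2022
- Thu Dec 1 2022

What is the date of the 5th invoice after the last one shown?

Thu Jan 5 2023

The spacing grows by 1 each time: 1, 2, 3, 4 days.
Next gap: 5 days. Thu Dec 1 2022 + 5 days = Tue Dec 6 2022.
Next gap: 6 days. Tue Dec 6 2022 + 6 days = Mon Dec 12 2022.
Next gap: 7 days. Mon Dec 12 2022 + 7 days = Mon Dec 19 2022.
Next gap: 8 days. Mon Dec 19 2022 + 8 days = Tue Dec 27 2022.
Next gap: 9 days. Tue Dec 27 2022 + 9 days = Thu Jan 5 2023.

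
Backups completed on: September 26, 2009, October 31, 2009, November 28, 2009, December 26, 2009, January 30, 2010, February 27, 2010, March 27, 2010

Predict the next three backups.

All Saturdays; the gaps (35, 28, 28, 35, 28, 28) vary with month length.
This is the last Saturday of each month.
April 2010 ends with Saturday April 24, 2010.
Last Saturday of May 2010: May 29, 2010.
Last Saturday of June 2010: June 26, 2010.

April 24, 2010; May 29, 2010; June 26, 2010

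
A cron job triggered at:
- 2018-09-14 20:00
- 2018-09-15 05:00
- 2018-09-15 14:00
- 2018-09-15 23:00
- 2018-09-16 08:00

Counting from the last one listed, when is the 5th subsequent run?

2018-09-18 05:00

Gaps: 9, 9, 9, 9 hours — each event is 9 hours after the previous one.
2018-09-16 08:00 + 9 h = 2018-09-16 17:00.
2018-09-16 17:00 + 9 h = 2018-09-17 02:00.
2018-09-17 02:00 + 9 h = 2018-09-17 11:00.
2018-09-17 11:00 + 9 h = 2018-09-17 20:00.
2018-09-17 20:00 + 9 h = 2018-09-18 05:00.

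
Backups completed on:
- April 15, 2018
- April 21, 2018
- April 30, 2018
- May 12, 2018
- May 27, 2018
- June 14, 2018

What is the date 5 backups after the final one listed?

October 27, 2018

Intervals are 6, 9, 12, 15, 18 days — an arithmetic progression with common difference 3.
Next gap: 21 days. June 14, 2018 + 21 days = July 5, 2018.
Next gap: 24 days. July 5, 2018 + 24 days = July 29, 2018.
Next gap: 27 days. July 29, 2018 + 27 days = August 25, 2018.
Next gap: 30 days. August 25, 2018 + 30 days = September 24, 2018.
Next gap: 33 days. September 24, 2018 + 33 days = October 27, 2018.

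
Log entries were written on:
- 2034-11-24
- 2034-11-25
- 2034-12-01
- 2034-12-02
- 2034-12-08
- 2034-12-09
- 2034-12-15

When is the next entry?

Every event lands on a Friday or Saturday (gaps cycle 1, 6, 1, 6, 1, 6).
So the schedule is: every Friday and Saturday.
The following Saturday is 2034-12-16.

2034-12-16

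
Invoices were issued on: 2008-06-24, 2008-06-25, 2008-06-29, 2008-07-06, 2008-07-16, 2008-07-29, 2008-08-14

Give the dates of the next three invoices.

2008-09-02, 2008-09-24, 2008-10-19

Intervals are 1, 4, 7, 10, 13, 16 days — an arithmetic progression with common difference 3.
Next gap: 19 days. 2008-08-14 + 19 days = 2008-09-02.
Next gap: 22 days. 2008-09-02 + 22 days = 2008-09-24.
Next gap: 25 days. 2008-09-24 + 25 days = 2008-10-19.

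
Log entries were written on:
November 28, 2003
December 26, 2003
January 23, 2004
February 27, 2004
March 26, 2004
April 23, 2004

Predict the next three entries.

These are Fridays at 28- or 35-day spacing (28, 28, 35, 28, 28).
The pattern: 4th Friday of the month.
May 2004 — 4th Friday is May 28, 2004.
June 2004 — 4th Friday is June 25, 2004.
July 2004 — 4th Friday is July 23, 2004.

May 28, 2004; June 25, 2004; July 23, 2004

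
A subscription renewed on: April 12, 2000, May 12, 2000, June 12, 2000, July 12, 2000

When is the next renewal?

August 12, 2000

Gaps: 30, 31, 30 days — not constant. Every event is on the 12th of the month.
Pattern: the 12th of each month.
Next: August 2000 → August 12, 2000.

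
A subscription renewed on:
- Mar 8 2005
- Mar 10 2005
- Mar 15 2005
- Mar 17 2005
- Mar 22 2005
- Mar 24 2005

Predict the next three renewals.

The gap pattern 2, 5, 2, 5, 2 repeats every 2 events.
These are the Tuesdays and Thursdays of each week.
Next Tuesday: Mar 29 2005.
The following Thursday is Mar 31 2005.
The following Tuesday is Apr 5 2005.

Mar 29 2005, Mar 31 2005, Apr 5 2005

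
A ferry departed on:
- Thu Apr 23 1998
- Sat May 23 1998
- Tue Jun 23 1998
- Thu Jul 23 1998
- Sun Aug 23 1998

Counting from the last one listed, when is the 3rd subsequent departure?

Mon Nov 23 1998

Each date is the 23rd; the gaps (30, 31, 30, 31) track the month lengths.
The rule is the 23rd of each month.
Next: September 1998 → Wed Sep 23 1998.
Next: October 1998 → Fri Oct 23 1998.
Next: November 1998 → Mon Nov 23 1998.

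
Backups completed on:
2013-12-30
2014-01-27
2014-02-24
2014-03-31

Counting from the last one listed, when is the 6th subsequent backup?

2014-09-29

Every date is a Monday; gaps 28, 28, 35 days.
Each is the last Monday of its month (at least one falls on the 29th or later, ruling out '4th Monday').
April 2014 ends with Monday 2014-04-28.
Last Monday of May 2014: 2014-05-26.
June 2014 ends with Monday 2014-06-30.
July 2014 ends with Monday 2014-07-28.
Last Monday of August 2014: 2014-08-25.
Last Monday of September 2014: 2014-09-29.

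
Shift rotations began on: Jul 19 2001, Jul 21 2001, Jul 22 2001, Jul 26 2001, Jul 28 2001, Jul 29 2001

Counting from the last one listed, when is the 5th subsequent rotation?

Aug 11 2001

The gap pattern 2, 1, 4, 2, 1 repeats every 3 events.
These are the Thursdays, Saturdays and Sundays of each week.
Next Thursday: Aug 2 2001.
Next Saturday: Aug 4 2001.
Next Sunday: Aug 5 2001.
Next Thursday: Aug 9 2001.
The following Saturday is Aug 11 2001.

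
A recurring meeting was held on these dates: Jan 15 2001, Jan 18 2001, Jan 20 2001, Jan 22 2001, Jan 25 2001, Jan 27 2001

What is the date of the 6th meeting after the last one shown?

Gaps: 3, 2, 2, 3, 2 days — not constant, but cyclic with period 3.
The events fall on every Monday, Thursday and Saturday.
The following Monday is Jan 29 2001.
The following Thursday is Feb 1 2001.
The following Saturday is Feb 3 2001.
The following Monday is Feb 5 2001.
The following Thursday is Feb 8 2001.
Next Saturday: Feb 10 2001.

Feb 10 2001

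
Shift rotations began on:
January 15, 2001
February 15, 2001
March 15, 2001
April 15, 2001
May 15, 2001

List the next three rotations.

June 15, 2001; July 15, 2001; August 15, 2001

The day-of-month is always 15 (31, 28, 31, 30 days between events).
So this recurs on the 15th of each month.
Next: June 2001 → June 15, 2001.
Next: July 2001 → July 15, 2001.
August 2001: August 15, 2001.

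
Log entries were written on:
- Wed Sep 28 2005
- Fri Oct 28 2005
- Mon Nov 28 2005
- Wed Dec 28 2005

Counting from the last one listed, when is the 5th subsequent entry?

Gaps: 30, 31, 30 days — not constant. Every event is on the 28th of the month.
Pattern: the 28th of each month.
January 2006: Sat Jan 28 2006.
February 2006: Tue Feb 28 2006.
March 2006: Tue Mar 28 2006.
April 2006: Fri Apr 28 2006.
May 2006: Sun May 28 2006.

Sun May 28 2006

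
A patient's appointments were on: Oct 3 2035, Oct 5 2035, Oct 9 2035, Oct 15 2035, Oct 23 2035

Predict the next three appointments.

Intervals are 2, 4, 6, 8 days — an arithmetic progression with common difference 2.
Next gap: 10 days. Oct 23 2035 + 10 days = Nov 2 2035.
Next gap: 12 days. Nov 2 2035 + 12 days = Nov 14 2035.
Next gap: 14 days. Nov 14 2035 + 14 days = Nov 28 2035.

Nov 2 2035, Nov 14 2035, Nov 28 2035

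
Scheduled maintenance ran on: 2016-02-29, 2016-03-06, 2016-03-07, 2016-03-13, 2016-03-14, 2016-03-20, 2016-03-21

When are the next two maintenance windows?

Every event lands on a Monday or Sunday (gaps cycle 6, 1, 6, 1, 6, 1).
So the schedule is: every Monday and Sunday.
Next Sunday: 2016-03-27.
Next Monday: 2016-03-28.

2016-03-27, 2016-03-28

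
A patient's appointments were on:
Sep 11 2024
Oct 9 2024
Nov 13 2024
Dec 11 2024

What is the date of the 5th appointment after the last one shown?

Gaps: 28, 35, 28 days — a mix of 28 and 35. Every date is a Wednesday.
Each is the 2nd Wednesday of its month.
January 2025 — 2nd Wednesday is Jan 8 2025.
February 2025 — 2nd Wednesday is Feb 12 2025.
2nd Wednesday of March 2025: Mar 12 2025.
2nd Wednesday of April 2025: Apr 9 2025.
May 2025 — 2nd Wednesday is May 14 2025.

May 14 2025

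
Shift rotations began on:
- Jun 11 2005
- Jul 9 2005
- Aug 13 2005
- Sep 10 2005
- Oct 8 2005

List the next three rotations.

All dates are Saturdays, 28, 35, 28, 28 days apart.
Specifically, the 2nd Saturday of each month.
November 2005 — 2nd Saturday is Nov 12 2005.
2nd Saturday of December 2005: Dec 10 2005.
2nd Saturday of January 2006: Jan 14 2006.

Nov 12 2005, Dec 10 2005, Jan 14 2006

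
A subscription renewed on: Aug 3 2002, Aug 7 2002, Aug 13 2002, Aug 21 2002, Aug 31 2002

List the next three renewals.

The spacing grows by 2 each time: 4, 6, 8, 10 days.
Next gap: 12 days. Aug 31 2002 + 12 days = Sep 12 2002.
Next gap: 14 days. Sep 12 2002 + 14 days = Sep 26 2002.
Next gap: 16 days. Sep 26 2002 + 16 days = Oct 12 2002.

Sep 12 2002, Sep 26 2002, Oct 12 2002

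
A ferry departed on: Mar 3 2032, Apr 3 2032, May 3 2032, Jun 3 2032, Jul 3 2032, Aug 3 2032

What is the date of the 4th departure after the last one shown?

Dec 3 2032

Each date is the 3rd; the gaps (31, 30, 31, 30, 31) track the month lengths.
The rule is the 3rd of each month.
September 2032: Sep 3 2032.
Next: October 2032 → Oct 3 2032.
Next: November 2032 → Nov 3 2032.
December 2032: Dec 3 2032.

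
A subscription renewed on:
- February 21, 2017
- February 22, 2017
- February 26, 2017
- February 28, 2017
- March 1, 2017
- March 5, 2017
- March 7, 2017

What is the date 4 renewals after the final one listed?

Gaps: 1, 4, 2, 1, 4, 2 days — not constant, but cyclic with period 3.
The events fall on every Tuesday, Wednesday and Sunday.
The following Wednesday is March 8, 2017.
Next Sunday: March 12, 2017.
The following Tuesday is March 14, 2017.
Next Wednesday: March 15, 2017.

March 15, 2017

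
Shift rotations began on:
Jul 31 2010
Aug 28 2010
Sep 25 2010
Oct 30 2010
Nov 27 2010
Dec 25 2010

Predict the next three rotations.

Every date is a Saturday; gaps 28, 28, 35, 28, 28 days.
Each is the last Saturday of its month (at least one falls on the 29th or later, ruling out '4th Saturday').
Last Saturday of January 2011: Jan 29 2011.
Last Saturday of February 2011: Feb 26 2011.
March 2011 ends with Saturday Mar 26 2011.

Jan 29 2011, Feb 26 2011, Mar 26 2011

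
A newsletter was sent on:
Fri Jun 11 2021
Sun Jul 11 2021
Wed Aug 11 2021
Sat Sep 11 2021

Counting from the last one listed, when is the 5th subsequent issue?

Gaps: 30, 31, 31 days — not constant. Every event is on the 11th of the month.
Pattern: the 11th of each month.
Next: October 2021 → Mon Oct 11 2021.
Next: November 2021 → Thu Nov 11 2021.
Next: December 2021 → Sat Dec 11 2021.
January 2022: Tue Jan 11 2022.
February 2022: Fri Feb 11 2022.

Fri Feb 11 2022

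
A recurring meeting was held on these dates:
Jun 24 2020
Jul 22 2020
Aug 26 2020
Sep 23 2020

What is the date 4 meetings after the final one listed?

Gaps: 28, 35, 28 days — a mix of 28 and 35. Every date is a Wednesday.
Each is the 4th Wednesday of its month.
4th Wednesday of October 2020: Oct 28 2020.
November 2020 — 4th Wednesday is Nov 25 2020.
December 2020 — 4th Wednesday is Dec 23 2020.
January 2021 — 4th Wednesday is Jan 27 2021.

Jan 27 2021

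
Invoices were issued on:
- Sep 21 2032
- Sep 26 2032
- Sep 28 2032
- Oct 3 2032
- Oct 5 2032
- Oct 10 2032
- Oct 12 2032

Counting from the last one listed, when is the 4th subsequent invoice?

Oct 26 2032

Gaps: 5, 2, 5, 2, 5, 2 days — not constant, but cyclic with period 2.
The events fall on every Tuesday and Sunday.
The following Sunday is Oct 17 2032.
Next Tuesday: Oct 19 2032.
The following Sunday is Oct 24 2032.
Next Tuesday: Oct 26 2032.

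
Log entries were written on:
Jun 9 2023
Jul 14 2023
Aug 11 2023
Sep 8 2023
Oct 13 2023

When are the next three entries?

These are Fridays at 28- or 35-day spacing (35, 28, 28, 35).
The pattern: 2nd Friday of the month.
November 2023 — 2nd Friday is Nov 10 2023.
2nd Friday of December 2023: Dec 8 2023.
2nd Friday of January 2024: Jan 12 2024.

Nov 10 2023, Dec 8 2023, Jan 12 2024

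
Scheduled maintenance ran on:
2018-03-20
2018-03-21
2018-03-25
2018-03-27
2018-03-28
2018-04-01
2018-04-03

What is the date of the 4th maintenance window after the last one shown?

2018-04-11

The gap pattern 1, 4, 2, 1, 4, 2 repeats every 3 events.
These are the Tuesdays, Wednesdays and Sundays of each week.
The following Wednesday is 2018-04-04.
The following Sunday is 2018-04-08.
The following Tuesday is 2018-04-10.
The following Wednesday is 2018-04-11.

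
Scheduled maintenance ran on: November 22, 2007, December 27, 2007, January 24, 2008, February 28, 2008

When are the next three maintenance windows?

Gaps: 35, 28, 35 days — a mix of 28 and 35. Every date is a Thursday.
Each is the 4th Thursday of its month.
March 2008 — 4th Thursday is March 27, 2008.
April 2008 — 4th Thursday is April 24, 2008.
4th Thursday of May 2008: May 22, 2008.

March 27, 2008; April 24, 2008; May 22, 2008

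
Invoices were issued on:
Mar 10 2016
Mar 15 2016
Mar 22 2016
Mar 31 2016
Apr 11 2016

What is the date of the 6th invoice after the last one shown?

Jul 28 2016

Gaps: 5, 7, 9, 11 days — each gap is 2 larger than the previous one.
Next gap: 13 days. Apr 11 2016 + 13 days = Apr 24 2016.
Next gap: 15 days. Apr 24 2016 + 15 days = May 9 2016.
Next gap: 17 days. May 9 2016 + 17 days = May 26 2016.
Next gap: 19 days. May 26 2016 + 19 days = Jun 14 2016.
Next gap: 21 days. Jun 14 2016 + 21 days = Jul 5 2016.
Next gap: 23 days. Jul 5 2016 + 23 days = Jul 28 2016.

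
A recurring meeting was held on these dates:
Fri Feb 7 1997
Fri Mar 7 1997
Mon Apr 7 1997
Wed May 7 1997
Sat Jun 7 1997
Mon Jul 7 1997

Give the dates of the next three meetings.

The day-of-month is always 7 (28, 31, 30, 31, 30 days between events).
So this recurs on the 7th of each month.
Next: August 1997 → Thu Aug 7 1997.
Next: September 1997 → Sun Sep 7 1997.
Next: October 1997 → Tue Oct 7 1997.

Thu Aug 7 1997, Sun Sep 7 1997, Tue Oct 7 1997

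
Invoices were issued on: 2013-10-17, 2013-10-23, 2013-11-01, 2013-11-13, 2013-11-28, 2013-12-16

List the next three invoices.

Gaps: 6, 9, 12, 15, 18 days — each gap is 3 larger than the previous one.
Next gap: 21 days. 2013-12-16 + 21 days = 2014-01-06.
Next gap: 24 days. 2014-01-06 + 24 days = 2014-01-30.
Next gap: 27 days. 2014-01-30 + 27 days = 2014-02-26.

2014-01-06, 2014-01-30, 2014-02-26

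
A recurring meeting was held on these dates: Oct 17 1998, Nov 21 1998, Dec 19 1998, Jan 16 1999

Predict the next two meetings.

Feb 20 1999, Mar 20 1999

All dates are Saturdays, 35, 28, 28 days apart.
Specifically, the 3rd Saturday of each month.
February 1999 — 3rd Saturday is Feb 20 1999.
3rd Saturday of March 1999: Mar 20 1999.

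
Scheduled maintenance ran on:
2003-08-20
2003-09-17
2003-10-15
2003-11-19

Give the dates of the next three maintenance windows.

All dates are Wednesdays, 28, 28, 35 days apart.
Specifically, the 3rd Wednesday of each month.
December 2003 — 3rd Wednesday is 2003-12-17.
January 2004 — 3rd Wednesday is 2004-01-21.
February 2004 — 3rd Wednesday is 2004-02-18.

2003-12-17, 2004-01-21, 2004-02-18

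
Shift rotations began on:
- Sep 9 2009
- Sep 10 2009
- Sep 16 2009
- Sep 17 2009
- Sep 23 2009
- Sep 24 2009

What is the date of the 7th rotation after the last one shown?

The gap pattern 1, 6, 1, 6, 1 repeats every 2 events.
These are the Wednesdays and Thursdays of each week.
The following Wednesday is Sep 30 2009.
The following Thursday is Oct 1 2009.
The following Wednesday is Oct 7 2009.
Next Thursday: Oct 8 2009.
Next Wednesday: Oct 14 2009.
Next Thursday: Oct 15 2009.
Next Wednesday: Oct 21 2009.

Oct 21 2009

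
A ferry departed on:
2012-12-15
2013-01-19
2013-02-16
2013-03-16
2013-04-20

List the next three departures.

2013-05-18, 2013-06-15, 2013-07-20

These are Saturdays at 28- or 35-day spacing (35, 28, 28, 35).
The pattern: 3rd Saturday of the month.
3rd Saturday of May 2013: 2013-05-18.
3rd Saturday of June 2013: 2013-06-15.
July 2013 — 3rd Saturday is 2013-07-20.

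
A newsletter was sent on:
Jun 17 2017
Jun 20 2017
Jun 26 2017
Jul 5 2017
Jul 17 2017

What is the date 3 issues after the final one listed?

Sep 9 2017

Intervals are 3, 6, 9, 12 days — an arithmetic progression with common difference 3.
Next gap: 15 days. Jul 17 2017 + 15 days = Aug 1 2017.
Next gap: 18 days. Aug 1 2017 + 18 days = Aug 19 2017.
Next gap: 21 days. Aug 19 2017 + 21 days = Sep 9 2017.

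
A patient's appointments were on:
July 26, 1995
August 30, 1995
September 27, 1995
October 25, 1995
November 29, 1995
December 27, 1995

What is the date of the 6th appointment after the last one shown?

All Wednesdays; the gaps (35, 28, 28, 35, 28) vary with month length.
This is the last Wednesday of each month.
January 1996 ends with Wednesday January 31, 1996.
February 1996 ends with Wednesday February 28, 1996.
Last Wednesday of March 1996: March 27, 1996.
Last Wednesday of April 1996: April 24, 1996.
May 1996 ends with Wednesday May 29, 1996.
June 1996 ends with Wednesday June 26, 1996.

June 26, 1996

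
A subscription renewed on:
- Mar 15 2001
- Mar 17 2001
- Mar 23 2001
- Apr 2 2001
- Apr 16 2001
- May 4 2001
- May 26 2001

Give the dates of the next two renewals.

Intervals are 2, 6, 10, 14, 18, 22 days — an arithmetic progression with common difference 4.
Next gap: 26 days. May 26 2001 + 26 days = Jun 21 2001.
Next gap: 30 days. Jun 21 2001 + 30 days = Jul 21 2001.

Jun 21 2001, Jul 21 2001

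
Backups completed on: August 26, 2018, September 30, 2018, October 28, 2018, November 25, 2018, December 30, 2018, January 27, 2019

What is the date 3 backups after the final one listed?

April 28, 2019

These are Sundays with 35, 28, 28, 35, 28-day gaps.
Each is the final Sunday of its month — September 30, 2018 is past the 28th, so '4th Sunday' doesn't fit.
February 2019 ends with Sunday February 24, 2019.
March 2019 ends with Sunday March 31, 2019.
April 2019 ends with Sunday April 28, 2019.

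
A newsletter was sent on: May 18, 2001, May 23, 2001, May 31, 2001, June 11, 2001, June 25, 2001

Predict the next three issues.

July 12, 2001; August 1, 2001; August 24, 2001

Gaps: 5, 8, 11, 14 days — each gap is 3 larger than the previous one.
Next gap: 17 days. June 25, 2001 + 17 days = July 12, 2001.
Next gap: 20 days. July 12, 2001 + 20 days = August 1, 2001.
Next gap: 23 days. August 1, 2001 + 23 days = August 24, 2001.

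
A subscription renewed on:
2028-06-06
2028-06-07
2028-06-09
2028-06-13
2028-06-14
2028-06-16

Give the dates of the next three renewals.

The gap pattern 1, 2, 4, 1, 2 repeats every 3 events.
These are the Tuesdays, Wednesdays and Fridays of each week.
The following Tuesday is 2028-06-20.
Next Wednesday: 2028-06-21.
The following Friday is 2028-06-23.

2028-06-20, 2028-06-21, 2028-06-23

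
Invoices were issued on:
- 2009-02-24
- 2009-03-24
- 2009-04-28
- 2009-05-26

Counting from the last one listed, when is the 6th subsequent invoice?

2009-11-24

Gaps: 28, 35, 28 days — a mix of 28 and 35. Every date is a Tuesday.
Each is the 4th Tuesday of its month.
June 2009 — 4th Tuesday is 2009-06-23.
4th Tuesday of July 2009: 2009-07-28.
4th Tuesday of August 2009: 2009-08-25.
September 2009 — 4th Tuesday is 2009-09-22.
October 2009 — 4th Tuesday is 2009-10-27.
4th Tuesday of November 2009: 2009-11-24.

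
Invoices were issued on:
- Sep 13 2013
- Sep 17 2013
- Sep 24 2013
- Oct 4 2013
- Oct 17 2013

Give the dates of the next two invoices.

Nov 2 2013, Nov 21 2013

Intervals are 4, 7, 10, 13 days — an arithmetic progression with common difference 3.
Next gap: 16 days. Oct 17 2013 + 16 days = Nov 2 2013.
Next gap: 19 days. Nov 2 2013 + 19 days = Nov 21 2013.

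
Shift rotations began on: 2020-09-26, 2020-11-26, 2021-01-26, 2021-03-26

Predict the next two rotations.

2021-05-26, 2021-07-26

Each date is the 26th; the gaps (61, 61, 59) track the month lengths.
The rule is the 26th of every 2 months.
May 2021: 2021-05-26.
Next: July 2021 → 2021-07-26.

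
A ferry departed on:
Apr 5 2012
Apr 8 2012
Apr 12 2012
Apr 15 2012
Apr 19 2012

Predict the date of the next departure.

Apr 22 2012

Every event lands on a Thursday or Sunday (gaps cycle 3, 4, 3, 4).
So the schedule is: every Thursday and Sunday.
Next Sunday: Apr 22 2012.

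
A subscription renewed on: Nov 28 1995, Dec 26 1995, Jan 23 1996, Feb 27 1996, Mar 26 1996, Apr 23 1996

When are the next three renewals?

These are Tuesdays at 28- or 35-day spacing (28, 28, 35, 28, 28).
The pattern: 4th Tuesday of the month.
4th Tuesday of May 1996: May 28 1996.
4th Tuesday of June 1996: Jun 25 1996.
July 1996 — 4th Tuesday is Jul 23 1996.

May 28 1996, Jun 25 1996, Jul 23 1996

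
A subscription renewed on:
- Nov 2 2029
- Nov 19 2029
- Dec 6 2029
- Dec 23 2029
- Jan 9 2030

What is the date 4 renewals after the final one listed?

Gaps between consecutive events: 17, 17, 17, 17 days — a constant 17-day interval.
Jan 9 2030 + 17 days = Jan 26 2030.
Jan 26 2030 + 17 days = Feb 12 2030.
Feb 12 2030 + 17 days = Mar 1 2030.
Mar 1 2030 + 17 days = Mar 18 2030.

Mar 18 2030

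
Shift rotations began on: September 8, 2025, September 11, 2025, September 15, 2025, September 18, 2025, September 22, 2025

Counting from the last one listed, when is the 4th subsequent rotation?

The gap pattern 3, 4, 3, 4 repeats every 2 events.
These are the Mondays and Thursdays of each week.
The following Thursday is September 25, 2025.
The following Monday is September 29, 2025.
Next Thursday: October 2, 2025.
Next Monday: October 6, 2025.

October 6, 2025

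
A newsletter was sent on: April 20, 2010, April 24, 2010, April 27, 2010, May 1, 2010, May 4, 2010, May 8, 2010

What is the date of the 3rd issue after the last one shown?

May 18, 2010

Every event lands on a Tuesday or Saturday (gaps cycle 4, 3, 4, 3, 4).
So the schedule is: every Tuesday and Saturday.
Next Tuesday: May 11, 2010.
Next Saturday: May 15, 2010.
Next Tuesday: May 18, 2010.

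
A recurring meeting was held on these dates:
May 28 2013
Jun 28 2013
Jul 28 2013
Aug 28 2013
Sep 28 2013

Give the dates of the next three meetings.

Oct 28 2013, Nov 28 2013, Dec 28 2013

Each date is the 28th; the gaps (31, 30, 31, 31) track the month lengths.
The rule is the 28th of each month.
October 2013: Oct 28 2013.
Next: November 2013 → Nov 28 2013.
Next: December 2013 → Dec 28 2013.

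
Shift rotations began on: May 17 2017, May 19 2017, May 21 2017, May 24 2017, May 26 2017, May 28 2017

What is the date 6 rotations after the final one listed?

Jun 11 2017

Gaps: 2, 2, 3, 2, 2 days — not constant, but cyclic with period 3.
The events fall on every Wednesday, Friday and Sunday.
Next Wednesday: May 31 2017.
The following Friday is Jun 2 2017.
The following Sunday is Jun 4 2017.
Next Wednesday: Jun 7 2017.
Next Friday: Jun 9 2017.
The following Sunday is Jun 11 2017.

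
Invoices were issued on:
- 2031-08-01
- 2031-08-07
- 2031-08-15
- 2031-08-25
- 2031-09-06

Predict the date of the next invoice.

2031-09-20

Intervals are 6, 8, 10, 12 days — an arithmetic progression with common difference 2.
Next gap: 14 days. 2031-09-06 + 14 days = 2031-09-20.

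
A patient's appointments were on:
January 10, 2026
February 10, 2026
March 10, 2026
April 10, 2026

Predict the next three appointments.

Each date is the 10th; the gaps (31, 28, 31) track the month lengths.
The rule is the 10th of each month.
May 2026: May 10, 2026.
June 2026: June 10, 2026.
July 2026: July 10, 2026.

May 10, 2026; June 10, 2026; July 10, 2026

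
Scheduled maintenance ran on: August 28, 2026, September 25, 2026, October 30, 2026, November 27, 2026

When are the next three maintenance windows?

December 25, 2026; January 29, 2027; February 26, 2027

These are Fridays with 28, 35, 28-day gaps.
Each is the final Friday of its month — October 30, 2026 is past the 28th, so '4th Friday' doesn't fit.
Last Friday of December 2026: December 25, 2026.
Last Friday of January 2027: January 29, 2027.
Last Friday of February 2027: February 26, 2027.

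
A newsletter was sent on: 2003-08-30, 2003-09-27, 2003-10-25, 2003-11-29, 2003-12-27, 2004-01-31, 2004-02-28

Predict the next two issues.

Every date is a Saturday; gaps 28, 28, 35, 28, 35, 28 days.
Each is the last Saturday of its month (at least one falls on the 29th or later, ruling out '4th Saturday').
March 2004 ends with Saturday 2004-03-27.
April 2004 ends with Saturday 2004-04-24.

2004-03-27, 2004-04-24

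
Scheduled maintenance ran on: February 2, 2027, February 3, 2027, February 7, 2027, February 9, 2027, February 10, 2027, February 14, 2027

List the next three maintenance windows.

February 16, 2027; February 17, 2027; February 21, 2027

Every event lands on a Tuesday or Wednesday or Sunday (gaps cycle 1, 4, 2, 1, 4).
So the schedule is: every Tuesday, Wednesday and Sunday.
Next Tuesday: February 16, 2027.
The following Wednesday is February 17, 2027.
Next Sunday: February 21, 2027.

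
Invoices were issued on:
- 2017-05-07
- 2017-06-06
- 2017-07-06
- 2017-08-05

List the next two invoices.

2017-09-04, 2017-10-04

The spacing is 30, 30, 30 days — always 30 days.
2017-08-05 + 30 days = 2017-09-04.
2017-09-04 + 30 days = 2017-10-04.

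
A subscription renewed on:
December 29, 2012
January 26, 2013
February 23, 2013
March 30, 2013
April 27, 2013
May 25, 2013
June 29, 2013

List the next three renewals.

July 27, 2013; August 31, 2013; September 28, 2013

Every date is a Saturday; gaps 28, 28, 35, 28, 28, 35 days.
Each is the last Saturday of its month (at least one falls on the 29th or later, ruling out '4th Saturday').
Last Saturday of July 2013: July 27, 2013.
August 2013 ends with Saturday August 31, 2013.
September 2013 ends with Saturday September 28, 2013.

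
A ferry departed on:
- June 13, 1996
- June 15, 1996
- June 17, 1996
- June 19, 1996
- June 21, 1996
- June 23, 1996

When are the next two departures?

June 25, 1996; June 27, 1996

Every event comes 2 days after the last (2, 2, 2, 2, 2).
June 23, 1996 + 2 days = June 25, 1996.
June 25, 1996 + 2 days = June 27, 1996.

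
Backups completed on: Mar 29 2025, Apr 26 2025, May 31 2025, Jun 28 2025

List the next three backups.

Jul 26 2025, Aug 30 2025, Sep 27 2025

Every date is a Saturday; gaps 28, 35, 28 days.
Each is the last Saturday of its month (at least one falls on the 29th or later, ruling out '4th Saturday').
July 2025 ends with Saturday Jul 26 2025.
Last Saturday of August 2025: Aug 30 2025.
September 2025 ends with Saturday Sep 27 2025.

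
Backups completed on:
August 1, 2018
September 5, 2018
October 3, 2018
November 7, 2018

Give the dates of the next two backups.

December 5, 2018; January 2, 2019

All dates are Wednesdays, 35, 28, 35 days apart.
Specifically, the 1st Wednesday of each month.
1st Wednesday of December 2018: December 5, 2018.
January 2019 — 1st Wednesday is January 2, 2019.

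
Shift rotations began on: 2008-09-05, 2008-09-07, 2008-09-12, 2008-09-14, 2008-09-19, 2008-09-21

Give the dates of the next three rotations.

The gap pattern 2, 5, 2, 5, 2 repeats every 2 events.
These are the Fridays and Sundays of each week.
The following Friday is 2008-09-26.
Next Sunday: 2008-09-28.
The following Friday is 2008-10-03.

2008-09-26, 2008-09-28, 2008-10-03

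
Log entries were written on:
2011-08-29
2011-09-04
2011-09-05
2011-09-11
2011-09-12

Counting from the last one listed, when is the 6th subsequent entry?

The gap pattern 6, 1, 6, 1 repeats every 2 events.
These are the Mondays and Sundays of each week.
Next Sunday: 2011-09-18.
The following Monday is 2011-09-19.
Next Sunday: 2011-09-25.
Next Monday: 2011-09-26.
Next Sunday: 2011-10-02.
The following Monday is 2011-10-03.

2011-10-03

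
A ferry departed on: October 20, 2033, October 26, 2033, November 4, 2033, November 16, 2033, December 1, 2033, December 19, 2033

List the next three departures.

January 9, 2034; February 2, 2034; March 1, 2034

The spacing grows by 3 each time: 6, 9, 12, 15, 18 days.
Next gap: 21 days. December 19, 2033 + 21 days = January 9, 2034.
Next gap: 24 days. January 9, 2034 + 24 days = February 2, 2034.
Next gap: 27 days. February 2, 2034 + 27 days = March 1, 2034.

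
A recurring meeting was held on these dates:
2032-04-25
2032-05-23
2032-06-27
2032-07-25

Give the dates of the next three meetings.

2032-08-22, 2032-09-26, 2032-10-24

These are Sundays at 28- or 35-day spacing (28, 35, 28).
The pattern: 4th Sunday of the month.
4th Sunday of August 2032: 2032-08-22.
4th Sunday of September 2032: 2032-09-26.
4th Sunday of October 2032: 2032-10-24.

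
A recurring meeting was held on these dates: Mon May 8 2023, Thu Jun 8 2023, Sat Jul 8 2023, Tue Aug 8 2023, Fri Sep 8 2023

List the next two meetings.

Sun Oct 8 2023, Wed Nov 8 2023

Each date is the 8th; the gaps (31, 30, 31, 31) track the month lengths.
The rule is the 8th of each month.
October 2023: Sun Oct 8 2023.
November 2023: Wed Nov 8 2023.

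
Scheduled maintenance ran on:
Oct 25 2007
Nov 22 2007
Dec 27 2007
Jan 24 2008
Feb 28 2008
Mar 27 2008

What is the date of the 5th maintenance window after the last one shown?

All dates are Thursdays, 28, 35, 28, 35, 28 days apart.
Specifically, the 4th Thursday of each month.
April 2008 — 4th Thursday is Apr 24 2008.
4th Thursday of May 2008: May 22 2008.
June 2008 — 4th Thursday is Jun 26 2008.
July 2008 — 4th Thursday is Jul 24 2008.
August 2008 — 4th Thursday is Aug 28 2008.

Aug 28 2008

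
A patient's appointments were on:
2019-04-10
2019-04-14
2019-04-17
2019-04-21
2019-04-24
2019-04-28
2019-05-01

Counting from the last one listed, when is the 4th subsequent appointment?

2019-05-15

Gaps: 4, 3, 4, 3, 4, 3 days — not constant, but cyclic with period 2.
The events fall on every Wednesday and Sunday.
The following Sunday is 2019-05-05.
Next Wednesday: 2019-05-08.
Next Sunday: 2019-05-12.
Next Wednesday: 2019-05-15.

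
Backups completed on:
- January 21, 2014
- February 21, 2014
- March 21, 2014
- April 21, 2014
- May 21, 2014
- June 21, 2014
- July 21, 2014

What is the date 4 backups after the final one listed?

Each date is the 21st; the gaps (31, 28, 31, 30, 31, 30) track the month lengths.
The rule is the 21st of each month.
August 2014: August 21, 2014.
September 2014: September 21, 2014.
October 2014: October 21, 2014.
Next: November 2014 → November 21, 2014.

November 21, 2014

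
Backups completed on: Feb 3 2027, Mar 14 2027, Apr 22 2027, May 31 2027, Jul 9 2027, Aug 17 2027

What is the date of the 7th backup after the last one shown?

May 16 2028

Gaps between consecutive events: 39, 39, 39, 39, 39 days — a constant 39-day interval.
Aug 17 2027 + 39 days = Sep 25 2027.
Sep 25 2027 + 39 days = Nov 3 2027.
Nov 3 2027 + 39 days = Dec 12 2027.
Dec 12 2027 + 39 days = Jan 20 2028.
Jan 20 2028 + 39 days = Feb 28 2028.
Feb 28 2028 + 39 days = Apr 7 2028.
Apr 7 2028 + 39 days = May 16 2028.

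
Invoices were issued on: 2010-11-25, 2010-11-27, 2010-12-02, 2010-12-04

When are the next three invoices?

Gaps: 2, 5, 2 days — not constant, but cyclic with period 2.
The events fall on every Thursday and Saturday.
Next Thursday: 2010-12-09.
Next Saturday: 2010-12-11.
The following Thursday is 2010-12-16.

2010-12-09, 2010-12-11, 2010-12-16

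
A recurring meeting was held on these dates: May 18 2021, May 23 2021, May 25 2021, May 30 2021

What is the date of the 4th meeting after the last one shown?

Every event lands on a Tuesday or Sunday (gaps cycle 5, 2, 5).
So the schedule is: every Tuesday and Sunday.
The following Tuesday is Jun 1 2021.
The following Sunday is Jun 6 2021.
The following Tuesday is Jun 8 2021.
Next Sunday: Jun 13 2021.

Jun 13 2021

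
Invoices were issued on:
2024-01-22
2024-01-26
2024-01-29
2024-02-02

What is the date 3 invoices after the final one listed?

2024-02-12

Gaps: 4, 3, 4 days — not constant, but cyclic with period 2.
The events fall on every Monday and Friday.
The following Monday is 2024-02-05.
Next Friday: 2024-02-09.
Next Monday: 2024-02-12.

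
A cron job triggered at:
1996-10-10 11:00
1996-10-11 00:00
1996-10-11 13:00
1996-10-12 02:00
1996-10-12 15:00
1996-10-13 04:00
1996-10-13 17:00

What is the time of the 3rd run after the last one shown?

1996-10-15 08:00

Spacing: 13, 13, 13, 13, 13, 13 h — constant 13 h.
1996-10-13 17:00 + 13 h = 1996-10-14 06:00.
1996-10-14 06:00 + 13 h = 1996-10-14 19:00.
1996-10-14 19:00 + 13 h = 1996-10-15 08:00.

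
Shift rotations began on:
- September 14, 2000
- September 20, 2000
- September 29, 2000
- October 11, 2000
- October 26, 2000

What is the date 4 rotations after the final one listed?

Gaps: 6, 9, 12, 15 days — each gap is 3 larger than the previous one.
Next gap: 18 days. October 26, 2000 + 18 days = November 13, 2000.
Next gap: 21 days. November 13, 2000 + 21 days = December 4, 2000.
Next gap: 24 days. December 4, 2000 + 24 days = December 28, 2000.
Next gap: 27 days. December 28, 2000 + 27 days = January 24, 2001.

January 24, 2001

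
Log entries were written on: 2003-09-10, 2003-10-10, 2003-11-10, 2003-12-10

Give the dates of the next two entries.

Each date is the 10th; the gaps (30, 31, 30) track the month lengths.
The rule is the 10th of each month.
January 2004: 2004-01-10.
February 2004: 2004-02-10.

2004-01-10, 2004-02-10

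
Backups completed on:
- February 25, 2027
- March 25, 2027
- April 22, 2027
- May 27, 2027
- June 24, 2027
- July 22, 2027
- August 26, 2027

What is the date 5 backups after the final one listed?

Gaps: 28, 28, 35, 28, 28, 35 days — a mix of 28 and 35. Every date is a Thursday.
Each is the 4th Thursday of its month.
4th Thursday of September 2027: September 23, 2027.
October 2027 — 4th Thursday is October 28, 2027.
November 2027 — 4th Thursday is November 25, 2027.
4th Thursday of December 2027: December 23, 2027.
4th Thursday of January 2028: January 27, 2028.

January 27, 2028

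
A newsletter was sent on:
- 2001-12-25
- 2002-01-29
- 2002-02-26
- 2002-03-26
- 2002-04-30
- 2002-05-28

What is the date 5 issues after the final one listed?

2002-10-29

All Tuesdays; the gaps (35, 28, 28, 35, 28) vary with month length.
This is the last Tuesday of each month.
Last Tuesday of June 2002: 2002-06-25.
Last Tuesday of July 2002: 2002-07-30.
August 2002 ends with Tuesday 2002-08-27.
Last Tuesday of September 2002: 2002-09-24.
Last Tuesday of October 2002: 2002-10-29.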